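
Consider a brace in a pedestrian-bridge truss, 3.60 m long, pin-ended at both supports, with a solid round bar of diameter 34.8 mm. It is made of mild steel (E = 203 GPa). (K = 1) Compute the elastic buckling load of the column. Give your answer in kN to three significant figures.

I = πd⁴/64 = π×34.8⁴/64 = 7.199×10^4 mm⁴
I = 7.199×10^4 mm⁴ = 7.199×10^-8 m⁴
Effective length L_e = K·L = 1 × 3.60 = 3.600 m
P_cr = π²EI / L_e² = π² × 203×10⁹ × 7.199×10^-8 / 3.600² = 1.113×10^4 N

P_cr ≈ 11.1 kN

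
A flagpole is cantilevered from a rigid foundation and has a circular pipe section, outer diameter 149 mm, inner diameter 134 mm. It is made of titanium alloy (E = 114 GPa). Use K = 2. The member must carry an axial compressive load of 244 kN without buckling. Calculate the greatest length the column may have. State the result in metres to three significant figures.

L_max ≈ 3.11 m

d_o = 149 mm, d_i = 134 mm
I = π(d_o⁴ − d_i⁴)/64 = π(149⁴ − 134.0⁴)/64 = 8.368×10^6 mm⁴
I = 8.368×10^-6 m⁴
At the buckling limit P_cr = P = 2.440×10^5 N
From P_cr = π²EI/(K·L)²:  L = (1/K)·√(π²EI/P_cr) = (1/2)·√(π²×1.14×10^11×8.368×10^-6/2.440×10^5)
L = 3.11 m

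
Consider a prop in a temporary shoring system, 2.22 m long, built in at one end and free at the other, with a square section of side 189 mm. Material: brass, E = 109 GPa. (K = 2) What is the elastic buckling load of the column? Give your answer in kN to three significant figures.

I = a⁴/12 = 189⁴/12 = 1.063×10^8 mm⁴
I = 1.063×10^8 mm⁴ = 1.063×10^-4 m⁴
Effective length L_e = K·L = 2 × 2.22 = 4.440 m
P_cr = π²EI / L_e² = π² × 109×10⁹ × 1.063×10^-4 / 4.440² = 5.803×10^6 N

P_cr ≈ 5800 kN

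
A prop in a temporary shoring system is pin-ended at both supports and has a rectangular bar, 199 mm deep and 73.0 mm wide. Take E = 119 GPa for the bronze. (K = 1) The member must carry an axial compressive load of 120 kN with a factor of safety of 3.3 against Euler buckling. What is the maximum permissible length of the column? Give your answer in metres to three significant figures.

Buckling occurs about the weak axis: I_min = h·b³/12 with b = 73.0 mm (the shorter side).
I_min = 199×73.0³/12 = 6.451×10^6 mm⁴
I = 6.451×10^-6 m⁴
Required critical load P_cr = n·P = 3.3 × 120 = 396.0 kN = 3.960×10^5 N
From P_cr = π²EI/(K·L)²:  L = (1/K)·√(π²EI/P_cr) = (1/1)·√(π²×1.19×10^11×6.451×10^-6/3.960×10^5)
L = 4.37 m

L_max ≈ 4.37 m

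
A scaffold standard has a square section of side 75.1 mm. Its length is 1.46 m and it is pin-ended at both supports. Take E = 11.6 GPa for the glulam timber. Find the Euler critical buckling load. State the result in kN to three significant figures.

I = a⁴/12 = 75.1⁴/12 = 2.651×10^6 mm⁴
I = 2.651×10^6 mm⁴ = 2.651×10^-6 m⁴
Effective length L_e = K·L = 1 × 1.46 = 1.460 m
P_cr = π²EI / L_e² = π² × 11.6×10⁹ × 2.651×10^-6 / 1.460² = 1.424×10^5 N

P_cr ≈ 142 kN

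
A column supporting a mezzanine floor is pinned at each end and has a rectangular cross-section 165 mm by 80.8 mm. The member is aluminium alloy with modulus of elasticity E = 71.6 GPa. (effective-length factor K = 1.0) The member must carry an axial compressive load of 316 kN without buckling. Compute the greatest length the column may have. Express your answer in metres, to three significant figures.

L_max ≈ 4.03 m

Buckling occurs about the weak axis: I_min = h·b³/12 with b = 80.8 mm (the shorter side).
I_min = 165×80.8³/12 = 7.253×10^6 mm⁴
I = 7.253×10^-6 m⁴
At the buckling limit P_cr = P = 3.160×10^5 N
From P_cr = π²EI/(K·L)²:  L = (1/K)·√(π²EI/P_cr) = (1/1)·√(π²×7.16×10^10×7.253×10^-6/3.160×10^5)
L = 4.03 m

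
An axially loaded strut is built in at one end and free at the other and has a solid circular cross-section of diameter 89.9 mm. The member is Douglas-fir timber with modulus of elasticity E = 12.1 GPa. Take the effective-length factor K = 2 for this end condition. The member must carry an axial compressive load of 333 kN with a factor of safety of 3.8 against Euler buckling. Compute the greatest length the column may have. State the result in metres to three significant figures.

L_max ≈ 0.275 m

I = πd⁴/64 = π×89.9⁴/64 = 3.206×10^6 mm⁴
I = 3.206×10^-6 m⁴
Required critical load P_cr = n·P = 3.8 × 333 = 1265 kN = 1.265×10^6 N
From P_cr = π²EI/(K·L)²:  L = (1/K)·√(π²EI/P_cr) = (1/2)·√(π²×1.21×10^10×3.206×10^-6/1.265×10^6)
L = 0.275 m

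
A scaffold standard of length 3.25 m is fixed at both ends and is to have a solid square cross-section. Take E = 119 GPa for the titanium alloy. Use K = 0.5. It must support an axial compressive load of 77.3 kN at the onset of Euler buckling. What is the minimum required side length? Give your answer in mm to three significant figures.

a ≈ 38.0 mm

L_e = K·L = 0.5 × 3.25 = 1.625 m
Required I = P_cr·L_e²/(π²E) = 7.730×10^4 × 1.625² / (π² × 1.19×10^11) = 1.738×10^-7 m⁴
I_req = 1.738×10^5 mm⁴
Solid square: I = a⁴/12  ⇒  a = (12I)^(1/4) = (12×1.738×10^5)^(1/4) = 38.0 mm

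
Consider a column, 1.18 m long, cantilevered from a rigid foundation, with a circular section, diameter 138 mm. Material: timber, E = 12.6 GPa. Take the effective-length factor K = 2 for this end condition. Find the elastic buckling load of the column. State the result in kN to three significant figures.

P_cr ≈ 397 kN

I = πd⁴/64 = π×138⁴/64 = 1.780×10^7 mm⁴
I = 1.780×10^7 mm⁴ = 1.780×10^-5 m⁴
Effective length L_e = K·L = 2 × 1.18 = 2.360 m
P_cr = π²EI / L_e² = π² × 12.6×10⁹ × 1.780×10^-5 / 2.360² = 3.975×10^5 N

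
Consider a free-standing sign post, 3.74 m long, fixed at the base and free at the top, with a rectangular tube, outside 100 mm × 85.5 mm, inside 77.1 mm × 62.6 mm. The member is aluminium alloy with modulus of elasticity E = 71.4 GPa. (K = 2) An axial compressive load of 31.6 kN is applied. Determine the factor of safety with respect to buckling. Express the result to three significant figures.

n ≈ 1.45

Weak-axis I_min = (h_o·b_o³ − h_i·b_i³)/12 with b_o = 85.5, b_i = 62.60 mm (shorter outer/inner sides).
I_min = (100×85.5³ − 77.10×62.60³)/12 = 3.632×10^6 mm⁴
I = 3.632×10^6 mm⁴ = 3.632×10^-6 m⁴
Effective length L_e = K·L = 2 × 3.74 = 7.480 m
P_cr = π²EI / L_e² = π² × 71.4×10⁹ × 3.632×10^-6 / 7.480² = 4.575×10^4 N
Factor of safety n = P_cr / P = 45.750 / 31.6 = 1.45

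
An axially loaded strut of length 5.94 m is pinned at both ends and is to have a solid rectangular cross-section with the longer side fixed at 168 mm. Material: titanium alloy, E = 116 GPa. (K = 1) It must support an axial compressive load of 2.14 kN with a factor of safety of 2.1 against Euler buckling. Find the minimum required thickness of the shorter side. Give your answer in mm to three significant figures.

b ≈ 21.5 mm

Required P_cr = n·P = 2.1 × 2.14 = 4.494 kN
L_e = K·L = 1 × 5.94 = 5.940 m
Required I = P_cr·L_e²/(π²E) = 4.494×10^3 × 5.940² / (π² × 1.16×10^11) = 1.385×10^-7 m⁴
I_req = 1.385×10^5 mm⁴
Rectangle, weak axis: I_min = h·b³/12 with h = 168 mm fixed  ⇒  b = (12I/h)^(1/3) = 21.5 mm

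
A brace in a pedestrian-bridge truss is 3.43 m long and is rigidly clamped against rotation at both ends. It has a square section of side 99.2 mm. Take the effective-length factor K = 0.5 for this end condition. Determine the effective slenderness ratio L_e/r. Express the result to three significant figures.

For a square r = a/√12 = 99.2/√12 = 28.64 mm
L_e = K·L = 0.5 × 3.43 m = 1.715 m = 1715.0 mm
λ = L_e / r_min = 1715.0 / 28.64 = 59.9

λ ≈ 59.9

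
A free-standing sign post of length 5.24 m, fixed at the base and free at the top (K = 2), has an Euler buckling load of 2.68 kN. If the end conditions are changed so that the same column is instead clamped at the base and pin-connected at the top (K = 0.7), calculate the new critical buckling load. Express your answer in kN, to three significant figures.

P_cr ≈ 21.9 kN

P_cr ∝ 1/K², so P_cr,new = P_cr,old × (K_old/K_new)² = 2.68 × (2/0.7)²
= 2.68 × 8.163 = 21.9 kN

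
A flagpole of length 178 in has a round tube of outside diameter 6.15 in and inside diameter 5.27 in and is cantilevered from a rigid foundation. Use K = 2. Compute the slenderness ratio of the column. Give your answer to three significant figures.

λ ≈ 176

d_o = 6.15 in, d_i = 5.27 in
I = π(d_o⁴ − d_i⁴)/64 = π(6.15⁴ − 5.270⁴)/64 = 32.36 in⁴
A = 7.893 in²;  r_min = √(I/A) = √(32.36/7.893) = 2.025 in
L_e = K·L = 2 × 178 = 356.0 in
λ = L_e / r_min = 356.00 / 2.025 = 176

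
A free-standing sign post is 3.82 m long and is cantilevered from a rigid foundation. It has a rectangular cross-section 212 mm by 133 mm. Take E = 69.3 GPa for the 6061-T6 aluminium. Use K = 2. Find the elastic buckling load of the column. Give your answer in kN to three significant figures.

P_cr ≈ 487 kN

Buckling occurs about the weak axis: I_min = h·b³/12 with b = 133 mm (the shorter side).
I_min = 212×133³/12 = 4.156×10^7 mm⁴
I = 4.156×10^7 mm⁴ = 4.156×10^-5 m⁴
Effective length L_e = K·L = 2 × 3.82 = 7.640 m
P_cr = π²EI / L_e² = π² × 69.3×10⁹ × 4.156×10^-5 / 7.640² = 4.870×10^5 N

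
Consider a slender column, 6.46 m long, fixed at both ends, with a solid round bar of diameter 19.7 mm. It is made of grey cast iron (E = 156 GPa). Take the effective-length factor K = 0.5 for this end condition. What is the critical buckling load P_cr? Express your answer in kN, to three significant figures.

I = πd⁴/64 = π×19.7⁴/64 = 7.393×10^3 mm⁴
I = 7.393×10^3 mm⁴ = 7.393×10^-9 m⁴
Effective length L_e = K·L = 0.5 × 6.46 = 3.230 m
P_cr = π²EI / L_e² = π² × 156×10⁹ × 7.393×10^-9 / 3.230² = 1.091×10^3 N

P_cr ≈ 1.09 kN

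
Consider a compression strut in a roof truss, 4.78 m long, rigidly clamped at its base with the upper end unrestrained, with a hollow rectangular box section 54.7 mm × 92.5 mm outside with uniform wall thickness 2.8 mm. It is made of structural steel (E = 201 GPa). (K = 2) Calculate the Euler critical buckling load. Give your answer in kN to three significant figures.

P_cr ≈ 8.78 kN

Inner dimensions: h_i = 92.5 − 2×2.8 = 86.90 mm, b_i = 54.7 − 2×2.8 = 49.10 mm
Weak-axis I_min = (h_o·b_o³ − h_i·b_i³)/12 with b_o = 54.7, b_i = 49.10 mm (shorter outer/inner sides).
I_min = (92.5×54.7³ − 86.90×49.10³)/12 = 4.044×10^5 mm⁴
I = 4.044×10^5 mm⁴ = 4.044×10^-7 m⁴
Effective length L_e = K·L = 2 × 4.78 = 9.560 m
P_cr = π²EI / L_e² = π² × 201×10⁹ × 4.044×10^-7 / 9.560² = 8.778×10^3 N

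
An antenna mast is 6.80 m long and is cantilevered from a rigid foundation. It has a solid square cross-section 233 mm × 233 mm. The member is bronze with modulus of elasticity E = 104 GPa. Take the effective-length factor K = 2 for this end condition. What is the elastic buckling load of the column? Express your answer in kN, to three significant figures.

P_cr ≈ 1360 kN

I = a⁴/12 = 233⁴/12 = 2.456×10^8 mm⁴
I = 2.456×10^8 mm⁴ = 2.456×10^-4 m⁴
Effective length L_e = K·L = 2 × 6.80 = 13.60 m
P_cr = π²EI / L_e² = π² × 104×10⁹ × 2.456×10^-4 / 13.60² = 1.363×10^6 N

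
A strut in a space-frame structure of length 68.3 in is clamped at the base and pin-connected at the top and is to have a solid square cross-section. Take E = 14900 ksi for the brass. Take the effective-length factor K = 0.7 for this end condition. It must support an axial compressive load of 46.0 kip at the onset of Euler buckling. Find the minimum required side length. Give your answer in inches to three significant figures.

a ≈ 1.71 in

L_e = K·L = 0.7 × 68.3 = 47.81 in
Required I = P_cr·L_e²/(π²E) = 4.600×10^4 × 47.81² / (π² × 1.49×10^7) = 0.7150 in⁴
Solid square: I = a⁴/12  ⇒  a = (12I)^(1/4) = (12×0.7150)^(1/4) = 1.71 in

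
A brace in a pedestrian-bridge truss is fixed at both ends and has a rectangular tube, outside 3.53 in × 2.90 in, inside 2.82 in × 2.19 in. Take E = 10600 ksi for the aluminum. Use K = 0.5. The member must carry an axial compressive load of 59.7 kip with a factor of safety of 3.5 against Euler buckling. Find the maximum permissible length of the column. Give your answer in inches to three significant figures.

L_max ≈ 97.1 in

Weak-axis I_min = (h_o·b_o³ − h_i·b_i³)/12 with b_o = 2.90, b_i = 2.190 in (shorter outer/inner sides).
I_min = (3.53×2.90³ − 2.820×2.190³)/12 = 4.706 in⁴
Required critical load P_cr = n·P = 3.5 × 59.7 = 209.0 kip = 2.090×10^5 lb
From P_cr = π²EI/(K·L)²:  L = (1/K)·√(π²EI/P_cr) = (1/0.5)·√(π²×1.06×10^7×4.706/2.090×10^5)
L = 97.1 in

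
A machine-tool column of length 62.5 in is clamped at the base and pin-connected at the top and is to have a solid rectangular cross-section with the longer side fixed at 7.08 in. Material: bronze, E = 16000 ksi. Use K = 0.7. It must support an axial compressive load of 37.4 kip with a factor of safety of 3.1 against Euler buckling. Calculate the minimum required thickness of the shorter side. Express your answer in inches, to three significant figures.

Required P_cr = n·P = 3.1 × 37.4 = 115.9 kip
L_e = K·L = 0.7 × 62.5 = 43.75 in
Required I = P_cr·L_e²/(π²E) = 1.159×10^5 × 43.75² / (π² × 1.60×10^7) = 1.405 in⁴
Rectangle, weak axis: I_min = h·b³/12 with h = 7.08 in fixed  ⇒  b = (12I/h)^(1/3) = 1.34 in

b ≈ 1.34 in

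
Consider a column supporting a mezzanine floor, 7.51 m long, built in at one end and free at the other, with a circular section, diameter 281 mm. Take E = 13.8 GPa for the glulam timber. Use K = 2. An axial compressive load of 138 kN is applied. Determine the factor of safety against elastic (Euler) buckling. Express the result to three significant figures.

I = πd⁴/64 = π×281⁴/64 = 3.061×10^8 mm⁴
I = 3.061×10^8 mm⁴ = 3.061×10^-4 m⁴
Effective length L_e = K·L = 2 × 7.51 = 15.02 m
P_cr = π²EI / L_e² = π² × 13.8×10⁹ × 3.061×10^-4 / 15.02² = 1.848×10^5 N
Factor of safety n = P_cr / P = 184.77 / 138 = 1.34

n ≈ 1.34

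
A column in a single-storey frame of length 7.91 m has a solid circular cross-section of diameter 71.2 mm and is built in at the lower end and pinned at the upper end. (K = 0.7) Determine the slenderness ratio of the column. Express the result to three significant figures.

For a solid circle r = d/4 = 71.2/4 = 17.80 mm
L_e = K·L = 0.7 × 7.91 m = 5.537 m = 5537.0 mm
λ = L_e / r_min = 5537.0 / 17.80 = 311

λ ≈ 311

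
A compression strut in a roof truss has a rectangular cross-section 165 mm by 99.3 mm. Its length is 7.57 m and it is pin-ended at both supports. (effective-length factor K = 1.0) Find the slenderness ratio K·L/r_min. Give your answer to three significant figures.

λ ≈ 264

Buckling occurs about the weak axis: I_min = h·b³/12 with b = 99.3 mm (the shorter side).
I_min = 165×99.3³/12 = 1.346×10^7 mm⁴
A = 1.638×10^4 mm²;  r_min = √(I/A) = √(1.346×10^7/1.638×10^4) = 28.67 mm
L_e = K·L = 1 × 7.57 m = 7.570 m = 7570.0 mm
λ = L_e / r_min = 7570.0 / 28.67 = 264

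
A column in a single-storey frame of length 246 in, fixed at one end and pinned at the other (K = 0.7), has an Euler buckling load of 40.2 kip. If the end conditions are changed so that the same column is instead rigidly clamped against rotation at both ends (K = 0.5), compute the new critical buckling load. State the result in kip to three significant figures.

P_cr ∝ 1/K², so P_cr,new = P_cr,old × (K_old/K_new)² = 40.2 × (0.7/0.5)²
= 40.2 × 1.960 = 78.8 kip

P_cr ≈ 78.8 kip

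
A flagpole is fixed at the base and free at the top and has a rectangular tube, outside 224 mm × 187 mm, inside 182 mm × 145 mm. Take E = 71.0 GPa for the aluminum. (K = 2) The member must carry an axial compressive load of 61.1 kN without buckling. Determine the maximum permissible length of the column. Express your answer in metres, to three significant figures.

Weak-axis I_min = (h_o·b_o³ − h_i·b_i³)/12 with b_o = 187, b_i = 145.0 mm (shorter outer/inner sides).
I_min = (224×187³ − 182.0×145.0³)/12 = 7.583×10^7 mm⁴
I = 7.583×10^-5 m⁴
At the buckling limit P_cr = P = 6.110×10^4 N
From P_cr = π²EI/(K·L)²:  L = (1/K)·√(π²EI/P_cr) = (1/2)·√(π²×7.10×10^10×7.583×10^-5/6.110×10^4)
L = 14.7 m

L_max ≈ 14.7 m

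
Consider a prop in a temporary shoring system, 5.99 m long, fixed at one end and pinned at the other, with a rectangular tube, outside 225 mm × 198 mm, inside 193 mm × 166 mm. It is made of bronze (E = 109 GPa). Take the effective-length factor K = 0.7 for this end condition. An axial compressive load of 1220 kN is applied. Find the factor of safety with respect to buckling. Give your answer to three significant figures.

Weak-axis I_min = (h_o·b_o³ − h_i·b_i³)/12 with b_o = 198, b_i = 166.0 mm (shorter outer/inner sides).
I_min = (225×198³ − 193.0×166.0³)/12 = 7.197×10^7 mm⁴
I = 7.197×10^7 mm⁴ = 7.197×10^-5 m⁴
Effective length L_e = K·L = 0.7 × 5.99 = 4.193 m
P_cr = π²EI / L_e² = π² × 109×10⁹ × 7.197×10^-5 / 4.193² = 4.404×10^6 N
Factor of safety n = P_cr / P = 4404.1 / 1220 = 3.61

n ≈ 3.61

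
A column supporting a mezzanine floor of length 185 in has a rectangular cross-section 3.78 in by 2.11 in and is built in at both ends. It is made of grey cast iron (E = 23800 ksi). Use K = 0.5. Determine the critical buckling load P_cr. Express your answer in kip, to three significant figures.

Buckling occurs about the weak axis: I_min = h·b³/12 with b = 2.11 in (the shorter side).
I_min = 3.78×2.11³/12 = 2.959 in⁴
Effective length L_e = K·L = 0.5 × 185 = 92.50 in
P_cr = π²EI / L_e² = π² × 23800×10³ × 2.959 / 92.50² = 8.124×10^4 lb

P_cr ≈ 81.2 kip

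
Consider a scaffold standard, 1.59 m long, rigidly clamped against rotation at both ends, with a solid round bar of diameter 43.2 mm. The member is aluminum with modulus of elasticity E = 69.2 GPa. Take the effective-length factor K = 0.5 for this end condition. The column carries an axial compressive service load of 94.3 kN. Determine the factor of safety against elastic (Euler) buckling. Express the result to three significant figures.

I = πd⁴/64 = π×43.2⁴/64 = 1.710×10^5 mm⁴
I = 1.710×10^5 mm⁴ = 1.710×10^-7 m⁴
Effective length L_e = K·L = 0.5 × 1.59 = 0.7950 m
P_cr = π²EI / L_e² = π² × 69.2×10⁹ × 1.710×10^-7 / 0.7950² = 1.847×10^5 N
Factor of safety n = P_cr / P = 184.75 / 94.3 = 1.96

n ≈ 1.96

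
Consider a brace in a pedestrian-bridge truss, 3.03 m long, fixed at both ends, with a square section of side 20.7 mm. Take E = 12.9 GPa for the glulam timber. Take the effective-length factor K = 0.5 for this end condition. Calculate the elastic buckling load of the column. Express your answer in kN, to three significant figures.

P_cr ≈ 0.849 kN

I = a⁴/12 = 20.7⁴/12 = 1.530×10^4 mm⁴
I = 1.530×10^4 mm⁴ = 1.530×10^-8 m⁴
Effective length L_e = K·L = 0.5 × 3.03 = 1.515 m
P_cr = π²EI / L_e² = π² × 12.9×10⁹ × 1.530×10^-8 / 1.515² = 848.7 N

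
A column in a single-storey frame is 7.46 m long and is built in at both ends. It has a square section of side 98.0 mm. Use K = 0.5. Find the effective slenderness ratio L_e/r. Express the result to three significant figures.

For a square r = a/√12 = 98.0/√12 = 28.29 mm
L_e = K·L = 0.5 × 7.46 m = 3.730 m = 3730.0 mm
λ = L_e / r_min = 3730.0 / 28.29 = 132

λ ≈ 132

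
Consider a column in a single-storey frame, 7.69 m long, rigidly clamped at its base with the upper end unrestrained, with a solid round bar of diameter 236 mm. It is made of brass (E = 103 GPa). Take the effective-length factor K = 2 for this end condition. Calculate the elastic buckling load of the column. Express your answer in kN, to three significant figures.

P_cr ≈ 654 kN

I = πd⁴/64 = π×236⁴/64 = 1.523×10^8 mm⁴
I = 1.523×10^8 mm⁴ = 1.523×10^-4 m⁴
Effective length L_e = K·L = 2 × 7.69 = 15.38 m
P_cr = π²EI / L_e² = π² × 103×10⁹ × 1.523×10^-4 / 15.38² = 6.544×10^5 N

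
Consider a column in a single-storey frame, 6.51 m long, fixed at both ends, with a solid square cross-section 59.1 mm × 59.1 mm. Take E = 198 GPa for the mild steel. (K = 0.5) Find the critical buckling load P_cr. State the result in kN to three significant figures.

I = a⁴/12 = 59.1⁴/12 = 1.017×10^6 mm⁴
I = 1.017×10^6 mm⁴ = 1.017×10^-6 m⁴
Effective length L_e = K·L = 0.5 × 6.51 = 3.255 m
P_cr = π²EI / L_e² = π² × 198×10⁹ × 1.017×10^-6 / 3.255² = 1.875×10^5 N

P_cr ≈ 188 kN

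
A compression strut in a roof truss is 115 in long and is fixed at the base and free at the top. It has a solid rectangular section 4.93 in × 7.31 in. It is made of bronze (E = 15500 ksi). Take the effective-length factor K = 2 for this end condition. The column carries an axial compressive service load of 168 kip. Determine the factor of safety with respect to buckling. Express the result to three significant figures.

n ≈ 1.26

Buckling occurs about the weak axis: I_min = h·b³/12 with b = 4.93 in (the shorter side).
I_min = 7.31×4.93³/12 = 72.99 in⁴
Effective length L_e = K·L = 2 × 115 = 230.0 in
P_cr = π²EI / L_e² = π² × 15500×10³ × 72.99 / 230.0² = 2.111×10^5 lb
Factor of safety n = P_cr / P = 211.08 / 168 = 1.26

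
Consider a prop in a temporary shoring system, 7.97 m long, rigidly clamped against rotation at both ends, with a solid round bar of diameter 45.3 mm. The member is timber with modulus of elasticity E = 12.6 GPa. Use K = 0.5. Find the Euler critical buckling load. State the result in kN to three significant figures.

I = πd⁴/64 = π×45.3⁴/64 = 2.067×10^5 mm⁴
I = 2.067×10^5 mm⁴ = 2.067×10^-7 m⁴
Effective length L_e = K·L = 0.5 × 7.97 = 3.985 m
P_cr = π²EI / L_e² = π² × 12.6×10⁹ × 2.067×10^-7 / 3.985² = 1.619×10^3 N

P_cr ≈ 1.62 kN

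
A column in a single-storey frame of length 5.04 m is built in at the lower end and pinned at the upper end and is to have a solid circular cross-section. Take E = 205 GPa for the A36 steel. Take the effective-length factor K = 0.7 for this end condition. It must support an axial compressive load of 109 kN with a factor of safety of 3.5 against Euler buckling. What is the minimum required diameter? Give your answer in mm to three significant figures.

Required P_cr = n·P = 3.5 × 109 = 381.5 kN
L_e = K·L = 0.7 × 5.04 = 3.528 m
Required I = P_cr·L_e²/(π²E) = 3.815×10^5 × 3.528² / (π² × 2.05×10^11) = 2.347×10^-6 m⁴
I_req = 2.347×10^6 mm⁴
Solid circle: I = πd⁴/64  ⇒  d = (64I/π)^(1/4) = (64×2.347×10^6/π)^(1/4) = 83.2 mm

d ≈ 83.2 mm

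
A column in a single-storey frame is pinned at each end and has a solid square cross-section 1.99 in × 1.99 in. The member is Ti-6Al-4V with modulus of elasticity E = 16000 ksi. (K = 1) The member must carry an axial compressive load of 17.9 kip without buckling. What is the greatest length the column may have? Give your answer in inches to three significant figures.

L_max ≈ 107 in

I = a⁴/12 = 1.99⁴/12 = 1.307 in⁴
At the buckling limit P_cr = P = 1.790×10^4 lb
From P_cr = π²EI/(K·L)²:  L = (1/K)·√(π²EI/P_cr) = (1/1)·√(π²×1.60×10^7×1.307/1.790×10^4)
L = 107 in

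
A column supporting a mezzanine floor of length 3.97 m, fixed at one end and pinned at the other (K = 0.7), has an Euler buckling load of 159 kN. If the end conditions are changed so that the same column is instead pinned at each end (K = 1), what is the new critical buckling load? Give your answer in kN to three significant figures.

P_cr ∝ 1/K², so P_cr,new = P_cr,old × (K_old/K_new)² = 159 × (0.7/1)²
= 159 × 0.4900 = 77.9 kN

P_cr ≈ 77.9 kN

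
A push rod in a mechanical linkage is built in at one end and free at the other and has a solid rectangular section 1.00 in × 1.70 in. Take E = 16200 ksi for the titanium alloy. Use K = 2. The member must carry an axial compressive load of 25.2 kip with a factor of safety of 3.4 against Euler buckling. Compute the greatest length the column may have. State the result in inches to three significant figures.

L_max ≈ 8.13 in

Buckling occurs about the weak axis: I_min = h·b³/12 with b = 1.00 in (the shorter side).
I_min = 1.70×1.00³/12 = 0.1417 in⁴
Required critical load P_cr = n·P = 3.4 × 25.2 = 85.68 kip = 8.568×10^4 lb
From P_cr = π²EI/(K·L)²:  L = (1/K)·√(π²EI/P_cr) = (1/2)·√(π²×1.62×10^7×0.1417/8.568×10^4)
L = 8.13 in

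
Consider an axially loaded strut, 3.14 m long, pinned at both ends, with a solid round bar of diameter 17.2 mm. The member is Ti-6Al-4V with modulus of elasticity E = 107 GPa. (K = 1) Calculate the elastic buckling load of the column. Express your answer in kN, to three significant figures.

P_cr ≈ 0.460 kN

I = πd⁴/64 = π×17.2⁴/64 = 4.296×10^3 mm⁴
I = 4.296×10^3 mm⁴ = 4.296×10^-9 m⁴
Effective length L_e = K·L = 1 × 3.14 = 3.140 m
P_cr = π²EI / L_e² = π² × 107×10⁹ × 4.296×10^-9 / 3.140² = 460.2 N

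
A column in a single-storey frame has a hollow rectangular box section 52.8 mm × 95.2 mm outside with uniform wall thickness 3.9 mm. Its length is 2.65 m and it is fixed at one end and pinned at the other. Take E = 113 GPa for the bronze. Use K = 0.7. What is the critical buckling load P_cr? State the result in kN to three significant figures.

P_cr ≈ 163 kN

Inner dimensions: h_i = 95.2 − 2×3.9 = 87.40 mm, b_i = 52.8 − 2×3.9 = 45.00 mm
Weak-axis I_min = (h_o·b_o³ − h_i·b_i³)/12 with b_o = 52.8, b_i = 45.00 mm (shorter outer/inner sides).
I_min = (95.2×52.8³ − 87.40×45.00³)/12 = 5.041×10^5 mm⁴
I = 5.041×10^5 mm⁴ = 5.041×10^-7 m⁴
Effective length L_e = K·L = 0.7 × 2.65 = 1.855 m
P_cr = π²EI / L_e² = π² × 113×10⁹ × 5.041×10^-7 / 1.855² = 1.634×10^5 N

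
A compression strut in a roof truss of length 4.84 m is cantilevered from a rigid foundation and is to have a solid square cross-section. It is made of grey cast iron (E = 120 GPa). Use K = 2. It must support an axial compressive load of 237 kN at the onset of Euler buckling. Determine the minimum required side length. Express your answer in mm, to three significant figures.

L_e = K·L = 2 × 4.84 = 9.680 m
Required I = P_cr·L_e²/(π²E) = 2.370×10^5 × 9.680² / (π² × 1.20×10^11) = 1.875×10^-5 m⁴
I_req = 1.875×10^7 mm⁴
Solid square: I = a⁴/12  ⇒  a = (12I)^(1/4) = (12×1.875×10^7)^(1/4) = 122 mm

a ≈ 122 mm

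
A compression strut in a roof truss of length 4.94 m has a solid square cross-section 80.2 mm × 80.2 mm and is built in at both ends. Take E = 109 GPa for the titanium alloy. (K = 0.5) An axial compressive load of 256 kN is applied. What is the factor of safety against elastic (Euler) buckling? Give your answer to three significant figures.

I = a⁴/12 = 80.2⁴/12 = 3.448×10^6 mm⁴
I = 3.448×10^6 mm⁴ = 3.448×10^-6 m⁴
Effective length L_e = K·L = 0.5 × 4.94 = 2.470 m
P_cr = π²EI / L_e² = π² × 109×10⁹ × 3.448×10^-6 / 2.470² = 6.079×10^5 N
Factor of safety n = P_cr / P = 607.92 / 256 = 2.37

n ≈ 2.37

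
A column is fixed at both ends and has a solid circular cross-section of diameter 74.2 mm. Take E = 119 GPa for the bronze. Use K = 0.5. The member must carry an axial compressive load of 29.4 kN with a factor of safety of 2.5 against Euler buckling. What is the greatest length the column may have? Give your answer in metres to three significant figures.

L_max ≈ 9.75 m

I = πd⁴/64 = π×74.2⁴/64 = 1.488×10^6 mm⁴
I = 1.488×10^-6 m⁴
Required critical load P_cr = n·P = 2.5 × 29.4 = 73.50 kN = 7.350×10^4 N
From P_cr = π²EI/(K·L)²:  L = (1/K)·√(π²EI/P_cr) = (1/0.5)·√(π²×1.19×10^11×1.488×10^-6/7.350×10^4)
L = 9.75 m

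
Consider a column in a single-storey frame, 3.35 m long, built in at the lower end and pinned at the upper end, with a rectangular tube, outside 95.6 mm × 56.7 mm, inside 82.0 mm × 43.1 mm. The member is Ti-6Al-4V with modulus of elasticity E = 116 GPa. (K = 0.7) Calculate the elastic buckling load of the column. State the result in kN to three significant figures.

Weak-axis I_min = (h_o·b_o³ − h_i·b_i³)/12 with b_o = 56.7, b_i = 43.10 mm (shorter outer/inner sides).
I_min = (95.6×56.7³ − 82.00×43.10³)/12 = 9.051×10^5 mm⁴
I = 9.051×10^5 mm⁴ = 9.051×10^-7 m⁴
Effective length L_e = K·L = 0.7 × 3.35 = 2.345 m
P_cr = π²EI / L_e² = π² × 116×10⁹ × 9.051×10^-7 / 2.345² = 1.884×10^5 N

P_cr ≈ 188 kN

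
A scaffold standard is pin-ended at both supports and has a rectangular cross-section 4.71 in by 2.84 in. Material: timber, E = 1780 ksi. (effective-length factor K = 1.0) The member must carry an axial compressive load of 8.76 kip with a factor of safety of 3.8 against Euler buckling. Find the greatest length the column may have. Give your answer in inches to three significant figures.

L_max ≈ 68.9 in

Buckling occurs about the weak axis: I_min = h·b³/12 with b = 2.84 in (the shorter side).
I_min = 4.71×2.84³/12 = 8.991 in⁴
Required critical load P_cr = n·P = 3.8 × 8.76 = 33.29 kip = 3.329×10^4 lb
From P_cr = π²EI/(K·L)²:  L = (1/K)·√(π²EI/P_cr) = (1/1)·√(π²×1.78×10^6×8.991/3.329×10^4)
L = 68.9 in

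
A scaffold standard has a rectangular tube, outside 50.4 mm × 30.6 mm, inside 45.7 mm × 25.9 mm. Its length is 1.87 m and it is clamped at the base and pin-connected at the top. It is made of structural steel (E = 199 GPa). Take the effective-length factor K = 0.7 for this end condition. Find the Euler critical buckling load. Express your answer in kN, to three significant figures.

P_cr ≈ 62.1 kN

Weak-axis I_min = (h_o·b_o³ − h_i·b_i³)/12 with b_o = 30.6, b_i = 25.90 mm (shorter outer/inner sides).
I_min = (50.4×30.6³ − 45.70×25.90³)/12 = 5.418×10^4 mm⁴
I = 5.418×10^4 mm⁴ = 5.418×10^-8 m⁴
Effective length L_e = K·L = 0.7 × 1.87 = 1.309 m
P_cr = π²EI / L_e² = π² × 199×10⁹ × 5.418×10^-8 / 1.309² = 6.210×10^4 N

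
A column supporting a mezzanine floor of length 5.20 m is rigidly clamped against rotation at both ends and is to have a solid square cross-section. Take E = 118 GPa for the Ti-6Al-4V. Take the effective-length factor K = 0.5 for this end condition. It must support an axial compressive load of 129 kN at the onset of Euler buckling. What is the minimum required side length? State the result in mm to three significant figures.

L_e = K·L = 0.5 × 5.20 = 2.600 m
Required I = P_cr·L_e²/(π²E) = 1.290×10^5 × 2.600² / (π² × 1.18×10^11) = 7.488×10^-7 m⁴
I_req = 7.488×10^5 mm⁴
Solid square: I = a⁴/12  ⇒  a = (12I)^(1/4) = (12×7.488×10^5)^(1/4) = 54.7 mm

a ≈ 54.7 mm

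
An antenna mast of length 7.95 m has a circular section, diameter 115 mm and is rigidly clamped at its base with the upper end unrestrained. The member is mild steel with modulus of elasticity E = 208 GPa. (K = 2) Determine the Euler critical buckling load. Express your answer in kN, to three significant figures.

P_cr ≈ 69.7 kN

I = πd⁴/64 = π×115⁴/64 = 8.585×10^6 mm⁴
I = 8.585×10^6 mm⁴ = 8.585×10^-6 m⁴
Effective length L_e = K·L = 2 × 7.95 = 15.90 m
P_cr = π²EI / L_e² = π² × 208×10⁹ × 8.585×10^-6 / 15.90² = 6.972×10^4 N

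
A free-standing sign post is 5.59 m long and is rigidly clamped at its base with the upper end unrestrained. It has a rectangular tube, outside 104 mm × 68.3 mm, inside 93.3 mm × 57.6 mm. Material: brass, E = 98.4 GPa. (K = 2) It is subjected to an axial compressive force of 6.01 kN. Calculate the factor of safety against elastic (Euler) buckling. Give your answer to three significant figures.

Weak-axis I_min = (h_o·b_o³ − h_i·b_i³)/12 with b_o = 68.3, b_i = 57.60 mm (shorter outer/inner sides).
I_min = (104×68.3³ − 93.30×57.60³)/12 = 1.275×10^6 mm⁴
I = 1.275×10^6 mm⁴ = 1.275×10^-6 m⁴
Effective length L_e = K·L = 2 × 5.59 = 11.18 m
P_cr = π²EI / L_e² = π² × 98.4×10⁹ × 1.275×10^-6 / 11.18² = 9.910×10^3 N
Factor of safety n = P_cr / P = 9.9102 / 6.01 = 1.65

n ≈ 1.65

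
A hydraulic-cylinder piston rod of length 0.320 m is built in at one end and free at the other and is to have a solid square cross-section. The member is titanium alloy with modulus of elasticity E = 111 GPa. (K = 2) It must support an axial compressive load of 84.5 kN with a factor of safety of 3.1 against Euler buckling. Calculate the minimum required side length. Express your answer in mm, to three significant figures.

a ≈ 32.9 mm

Required P_cr = n·P = 3.1 × 84.5 = 262.0 kN
L_e = K·L = 2 × 0.320 = 0.6400 m
Required I = P_cr·L_e²/(π²E) = 2.619×10^5 × 0.6400² / (π² × 1.11×10^11) = 9.794×10^-8 m⁴
I_req = 9.794×10^4 mm⁴
Solid square: I = a⁴/12  ⇒  a = (12I)^(1/4) = (12×9.794×10^4)^(1/4) = 32.9 mm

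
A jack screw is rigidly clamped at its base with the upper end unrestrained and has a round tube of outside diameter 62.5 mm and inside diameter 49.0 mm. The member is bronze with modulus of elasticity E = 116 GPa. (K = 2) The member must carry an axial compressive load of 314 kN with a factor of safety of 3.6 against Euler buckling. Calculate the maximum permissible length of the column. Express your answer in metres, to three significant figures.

d_o = 62.5 mm, d_i = 49.0 mm
I = π(d_o⁴ − d_i⁴)/64 = π(62.5⁴ − 49.00⁴)/64 = 4.660×10^5 mm⁴
I = 4.660×10^-7 m⁴
Required critical load P_cr = n·P = 3.6 × 314 = 1130 kN = 1.130×10^6 N
From P_cr = π²EI/(K·L)²:  L = (1/K)·√(π²EI/P_cr) = (1/2)·√(π²×1.16×10^11×4.660×10^-7/1.130×10^6)
L = 0.344 m

L_max ≈ 0.344 m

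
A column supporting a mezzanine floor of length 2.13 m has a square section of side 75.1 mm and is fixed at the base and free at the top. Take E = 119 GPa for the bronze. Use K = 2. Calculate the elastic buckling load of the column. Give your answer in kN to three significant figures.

P_cr ≈ 172 kN

I = a⁴/12 = 75.1⁴/12 = 2.651×10^6 mm⁴
I = 2.651×10^6 mm⁴ = 2.651×10^-6 m⁴
Effective length L_e = K·L = 2 × 2.13 = 4.260 m
P_cr = π²EI / L_e² = π² × 119×10⁹ × 2.651×10^-6 / 4.260² = 1.716×10^5 N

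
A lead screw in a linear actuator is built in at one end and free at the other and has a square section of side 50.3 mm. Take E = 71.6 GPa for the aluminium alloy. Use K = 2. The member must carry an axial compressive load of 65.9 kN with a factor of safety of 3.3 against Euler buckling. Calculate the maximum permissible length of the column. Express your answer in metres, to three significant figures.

I = a⁴/12 = 50.3⁴/12 = 5.334×10^5 mm⁴
I = 5.334×10^-7 m⁴
Required critical load P_cr = n·P = 3.3 × 65.9 = 217.5 kN = 2.175×10^5 N
From P_cr = π²EI/(K·L)²:  L = (1/K)·√(π²EI/P_cr) = (1/2)·√(π²×7.16×10^10×5.334×10^-7/2.175×10^5)
L = 0.658 m

L_max ≈ 0.658 m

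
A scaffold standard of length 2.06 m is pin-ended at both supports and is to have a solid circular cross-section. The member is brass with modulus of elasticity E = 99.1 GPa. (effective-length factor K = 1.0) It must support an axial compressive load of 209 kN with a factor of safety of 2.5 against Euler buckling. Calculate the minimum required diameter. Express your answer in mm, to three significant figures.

Required P_cr = n·P = 2.5 × 209 = 522.5 kN
L_e = K·L = 1 × 2.06 = 2.060 m
Required I = P_cr·L_e²/(π²E) = 5.225×10^5 × 2.060² / (π² × 9.91×10^10) = 2.267×10^-6 m⁴
I_req = 2.267×10^6 mm⁴
Solid circle: I = πd⁴/64  ⇒  d = (64I/π)^(1/4) = (64×2.267×10^6/π)^(1/4) = 82.4 mm

d ≈ 82.4 mm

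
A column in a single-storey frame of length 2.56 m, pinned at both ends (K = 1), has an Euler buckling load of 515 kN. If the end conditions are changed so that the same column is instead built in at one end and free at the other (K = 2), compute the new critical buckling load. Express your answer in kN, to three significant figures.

P_cr ∝ 1/K², so P_cr,new = P_cr,old × (K_old/K_new)² = 515 × (1/2)²
= 515 × 0.2500 = 129 kN

P_cr ≈ 129 kN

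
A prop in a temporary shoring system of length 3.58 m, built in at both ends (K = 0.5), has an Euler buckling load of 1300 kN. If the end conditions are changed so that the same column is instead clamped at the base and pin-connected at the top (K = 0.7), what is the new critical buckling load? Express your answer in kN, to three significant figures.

P_cr ≈ 663 kN

P_cr ∝ 1/K², so P_cr,new = P_cr,old × (K_old/K_new)² = 1300 × (0.5/0.7)²
= 1300 × 0.5102 = 663 kN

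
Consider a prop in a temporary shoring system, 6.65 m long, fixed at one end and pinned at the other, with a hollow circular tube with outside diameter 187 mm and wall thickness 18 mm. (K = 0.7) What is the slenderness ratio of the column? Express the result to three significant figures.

Inner diameter d_i = 187 − 2×18 = 151.0 mm
I = π(d_o⁴ − d_i⁴)/64 = π(187⁴ − 151.0⁴)/64 = 3.451×10^7 mm⁴
A = 9.557×10^3 mm²;  r_min = √(I/A) = √(3.451×10^7/9.557×10^3) = 60.09 mm
L_e = K·L = 0.7 × 6.65 m = 4.655 m = 4655.0 mm
λ = L_e / r_min = 4655.0 / 60.09 = 77.5

λ ≈ 77.5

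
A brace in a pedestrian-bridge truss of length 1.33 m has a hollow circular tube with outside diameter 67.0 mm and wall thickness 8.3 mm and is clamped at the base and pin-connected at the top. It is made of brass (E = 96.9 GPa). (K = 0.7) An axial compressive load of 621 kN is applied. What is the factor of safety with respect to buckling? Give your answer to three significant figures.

n ≈ 1.19

Inner diameter d_i = 67.0 − 2×8.3 = 50.40 mm
I = π(d_o⁴ − d_i⁴)/64 = π(67.0⁴ − 50.40⁴)/64 = 6.724×10^5 mm⁴
I = 6.724×10^5 mm⁴ = 6.724×10^-7 m⁴
Effective length L_e = K·L = 0.7 × 1.33 = 0.9310 m
P_cr = π²EI / L_e² = π² × 96.9×10⁹ × 6.724×10^-7 / 0.9310² = 7.419×10^5 N
Factor of safety n = P_cr / P = 741.95 / 621 = 1.19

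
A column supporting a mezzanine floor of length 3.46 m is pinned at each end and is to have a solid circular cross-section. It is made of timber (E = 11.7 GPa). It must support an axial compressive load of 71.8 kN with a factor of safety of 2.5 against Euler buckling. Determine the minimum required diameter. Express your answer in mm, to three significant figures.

Required P_cr = n·P = 2.5 × 71.8 = 179.5 kN
L_e = K·L = 1 × 3.46 = 3.460 m
Required I = P_cr·L_e²/(π²E) = 1.795×10^5 × 3.460² / (π² × 1.17×10^10) = 1.861×10^-5 m⁴
I_req = 1.861×10^7 mm⁴
Solid circle: I = πd⁴/64  ⇒  d = (64I/π)^(1/4) = (64×1.861×10^7/π)^(1/4) = 140 mm

d ≈ 140 mm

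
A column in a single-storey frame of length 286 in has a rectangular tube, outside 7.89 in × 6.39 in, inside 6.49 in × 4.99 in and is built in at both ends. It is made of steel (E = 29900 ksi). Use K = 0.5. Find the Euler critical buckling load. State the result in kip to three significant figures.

P_cr ≈ 1510 kip

Weak-axis I_min = (h_o·b_o³ − h_i·b_i³)/12 with b_o = 6.39, b_i = 4.990 in (shorter outer/inner sides).
I_min = (7.89×6.39³ − 6.490×4.990³)/12 = 104.4 in⁴
Effective length L_e = K·L = 0.5 × 286 = 143.0 in
P_cr = π²EI / L_e² = π² × 29900×10³ × 104.4 / 143.0² = 1.506×10^6 lb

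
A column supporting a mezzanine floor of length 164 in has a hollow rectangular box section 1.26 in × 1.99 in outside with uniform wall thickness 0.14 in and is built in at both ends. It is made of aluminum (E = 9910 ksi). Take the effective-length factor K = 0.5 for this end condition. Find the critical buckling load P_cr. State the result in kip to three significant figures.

P_cr ≈ 2.87 kip

Inner dimensions: h_i = 1.99 − 2×0.14 = 1.710 in, b_i = 1.26 − 2×0.14 = 0.9800 in
Weak-axis I_min = (h_o·b_o³ − h_i·b_i³)/12 with b_o = 1.26, b_i = 0.9800 in (shorter outer/inner sides).
I_min = (1.99×1.26³ − 1.710×0.9800³)/12 = 0.1976 in⁴
Effective length L_e = K·L = 0.5 × 164 = 82.00 in
P_cr = π²EI / L_e² = π² × 9910×10³ × 0.1976 / 82.00² = 2.874×10^3 lb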